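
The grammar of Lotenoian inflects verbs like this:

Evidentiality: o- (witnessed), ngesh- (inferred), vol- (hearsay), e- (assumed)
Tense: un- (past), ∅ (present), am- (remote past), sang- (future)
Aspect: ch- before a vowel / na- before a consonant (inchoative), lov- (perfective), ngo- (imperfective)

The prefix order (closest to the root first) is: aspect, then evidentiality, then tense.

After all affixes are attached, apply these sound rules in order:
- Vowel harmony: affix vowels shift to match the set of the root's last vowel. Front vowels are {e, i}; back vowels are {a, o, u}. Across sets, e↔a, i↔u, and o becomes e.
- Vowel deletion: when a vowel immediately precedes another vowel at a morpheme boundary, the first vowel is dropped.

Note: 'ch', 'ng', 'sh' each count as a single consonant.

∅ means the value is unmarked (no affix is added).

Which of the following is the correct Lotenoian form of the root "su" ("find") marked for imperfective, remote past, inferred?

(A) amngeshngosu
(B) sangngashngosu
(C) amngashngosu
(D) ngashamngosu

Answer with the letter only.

C

Attach aspect imperfective ngo- → ngosu.
Attach evidentiality inferred ngesh- → ngeshngosu.
Attach tense remote past am- → amngeshngosu.
Apply vowel harmony: amngeshngosu → amngashngosu.
Vowel deletion: no change.
So the correct form is amngashngosu, option (C).
(D) ngashamngosu is wrong: it has the affixes in the wrong order.
(A) amngeshngosu is wrong: it fails to apply the sound rule(s).
(B) sangngashngosu is wrong: it uses future instead of remote past for tense.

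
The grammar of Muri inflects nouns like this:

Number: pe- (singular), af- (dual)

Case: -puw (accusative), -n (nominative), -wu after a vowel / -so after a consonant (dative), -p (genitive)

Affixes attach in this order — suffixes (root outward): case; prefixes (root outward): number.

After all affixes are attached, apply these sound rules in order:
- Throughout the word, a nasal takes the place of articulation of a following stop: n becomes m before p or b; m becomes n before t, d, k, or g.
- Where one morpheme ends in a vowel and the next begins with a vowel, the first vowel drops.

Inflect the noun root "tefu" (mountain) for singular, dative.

petefuwu

Attach number singular pe- → petefu.
Attach case dative -wu (after vowel 'u') → petefuwu.
Nasal assimilation: no change.
Vowel deletion: no change.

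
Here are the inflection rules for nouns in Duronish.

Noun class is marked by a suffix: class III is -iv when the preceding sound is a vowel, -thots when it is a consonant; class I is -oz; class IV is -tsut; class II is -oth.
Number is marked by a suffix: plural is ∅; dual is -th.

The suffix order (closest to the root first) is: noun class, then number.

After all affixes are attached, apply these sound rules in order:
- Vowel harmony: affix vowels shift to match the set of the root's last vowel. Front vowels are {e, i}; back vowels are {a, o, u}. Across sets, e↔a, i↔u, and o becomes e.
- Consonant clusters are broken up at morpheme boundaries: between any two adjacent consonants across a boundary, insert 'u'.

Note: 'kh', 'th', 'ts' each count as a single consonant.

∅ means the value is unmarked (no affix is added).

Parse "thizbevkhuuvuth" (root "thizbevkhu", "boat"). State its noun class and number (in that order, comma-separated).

class III, dual

Segment: thizbevkhu-iv-th.
noun class: -iv/thots → class III.
number: -th → dual.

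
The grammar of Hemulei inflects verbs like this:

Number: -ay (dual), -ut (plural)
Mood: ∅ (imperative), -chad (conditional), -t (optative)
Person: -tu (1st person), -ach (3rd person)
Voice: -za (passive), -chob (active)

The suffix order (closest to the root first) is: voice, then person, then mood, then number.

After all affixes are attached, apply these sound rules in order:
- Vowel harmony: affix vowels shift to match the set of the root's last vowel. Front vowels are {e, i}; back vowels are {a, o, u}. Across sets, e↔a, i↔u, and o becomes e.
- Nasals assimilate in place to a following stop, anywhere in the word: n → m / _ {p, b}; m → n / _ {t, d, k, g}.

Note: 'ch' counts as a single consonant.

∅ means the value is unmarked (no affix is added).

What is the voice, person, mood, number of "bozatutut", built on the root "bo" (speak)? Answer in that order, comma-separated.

passive, 1st person, optative, plural

Segment: bo-za-tu-t-ut.
voice: -za → passive.
person: -tu → 1st person.
mood: -t → optative.
number: -ut → plural.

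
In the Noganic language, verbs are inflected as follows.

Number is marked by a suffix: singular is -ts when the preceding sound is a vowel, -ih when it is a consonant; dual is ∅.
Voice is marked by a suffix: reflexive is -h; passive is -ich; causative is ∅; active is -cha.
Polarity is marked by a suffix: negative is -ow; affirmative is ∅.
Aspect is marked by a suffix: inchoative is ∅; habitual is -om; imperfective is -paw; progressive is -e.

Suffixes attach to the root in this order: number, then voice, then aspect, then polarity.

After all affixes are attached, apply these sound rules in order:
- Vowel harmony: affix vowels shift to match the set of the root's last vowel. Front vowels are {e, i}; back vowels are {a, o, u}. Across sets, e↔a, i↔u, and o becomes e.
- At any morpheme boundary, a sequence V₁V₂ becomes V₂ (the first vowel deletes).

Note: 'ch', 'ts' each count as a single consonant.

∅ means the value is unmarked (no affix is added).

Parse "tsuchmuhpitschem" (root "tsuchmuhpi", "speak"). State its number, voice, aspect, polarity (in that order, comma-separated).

singular, active, habitual, affirmative

Segment: tsuchmuhpi-ts-cha-om.
number: -ts/ih → singular.
voice: -cha → active.
aspect: -om → habitual.
polarity: ∅ → affirmative.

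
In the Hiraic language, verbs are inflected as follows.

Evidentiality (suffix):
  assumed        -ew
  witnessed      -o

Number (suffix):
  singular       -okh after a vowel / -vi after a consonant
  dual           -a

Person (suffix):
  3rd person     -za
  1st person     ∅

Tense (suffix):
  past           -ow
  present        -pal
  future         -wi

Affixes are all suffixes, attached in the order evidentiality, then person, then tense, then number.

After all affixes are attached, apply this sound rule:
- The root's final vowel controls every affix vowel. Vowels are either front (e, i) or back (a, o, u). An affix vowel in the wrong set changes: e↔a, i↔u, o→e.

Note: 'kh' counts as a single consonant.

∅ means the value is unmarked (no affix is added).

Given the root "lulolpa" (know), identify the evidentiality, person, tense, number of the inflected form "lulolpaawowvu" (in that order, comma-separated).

assumed, 1st person, past, singular

Segment: lulolpa-ew-ow-vi.
evidentiality: -ew → assumed.
person: ∅ → 1st person.
tense: -ow → past.
number: -okh/vi → singular.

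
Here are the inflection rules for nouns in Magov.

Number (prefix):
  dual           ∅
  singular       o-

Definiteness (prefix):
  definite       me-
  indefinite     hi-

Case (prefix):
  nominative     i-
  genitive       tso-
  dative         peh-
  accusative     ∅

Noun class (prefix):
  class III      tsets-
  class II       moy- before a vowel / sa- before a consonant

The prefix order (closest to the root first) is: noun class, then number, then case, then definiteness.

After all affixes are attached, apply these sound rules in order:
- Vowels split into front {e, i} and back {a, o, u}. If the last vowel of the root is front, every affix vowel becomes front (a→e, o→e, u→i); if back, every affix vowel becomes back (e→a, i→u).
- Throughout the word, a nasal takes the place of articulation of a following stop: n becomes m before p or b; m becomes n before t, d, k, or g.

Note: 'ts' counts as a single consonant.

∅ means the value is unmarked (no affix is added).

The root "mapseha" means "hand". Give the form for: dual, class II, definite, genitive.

matsosamapseha

Attach noun class class II sa- (before consonant 'm') → samapseha.
number = dual: zero marking, form stays samapseha.
Attach case genitive tso- → tsosamapseha.
Attach definiteness definite me- → metsosamapseha.
Apply vowel harmony: metsosamapseha → matsosamapseha.
Nasal assimilation: no change.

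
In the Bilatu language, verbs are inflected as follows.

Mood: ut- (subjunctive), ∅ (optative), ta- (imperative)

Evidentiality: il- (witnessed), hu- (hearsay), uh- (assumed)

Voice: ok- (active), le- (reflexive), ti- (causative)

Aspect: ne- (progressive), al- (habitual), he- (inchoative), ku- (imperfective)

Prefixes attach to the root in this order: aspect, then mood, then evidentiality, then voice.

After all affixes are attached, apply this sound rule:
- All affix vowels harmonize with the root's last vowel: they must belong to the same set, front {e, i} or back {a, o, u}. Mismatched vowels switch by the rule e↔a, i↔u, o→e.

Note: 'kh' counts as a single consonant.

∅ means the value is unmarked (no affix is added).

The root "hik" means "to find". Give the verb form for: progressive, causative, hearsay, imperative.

Attach aspect progressive ne- → nehik.
Attach mood imperative ta- → tanehik.
Attach evidentiality hearsay hu- → hutanehik.
Attach voice causative ti- → tihutanehik.
Apply vowel harmony: tihutanehik → tihitenehik.

tihitenehik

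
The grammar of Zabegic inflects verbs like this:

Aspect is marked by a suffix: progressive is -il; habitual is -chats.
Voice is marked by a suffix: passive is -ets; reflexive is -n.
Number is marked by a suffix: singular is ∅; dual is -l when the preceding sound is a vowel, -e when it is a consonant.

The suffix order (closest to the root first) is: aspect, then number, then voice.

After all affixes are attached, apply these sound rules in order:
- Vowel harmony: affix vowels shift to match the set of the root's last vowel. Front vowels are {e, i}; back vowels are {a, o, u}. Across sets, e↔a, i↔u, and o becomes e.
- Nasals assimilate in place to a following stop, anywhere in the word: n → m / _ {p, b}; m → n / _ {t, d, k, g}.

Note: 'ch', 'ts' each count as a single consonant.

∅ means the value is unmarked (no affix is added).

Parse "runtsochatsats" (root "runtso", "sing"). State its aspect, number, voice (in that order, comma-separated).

habitual, singular, passive

Segment: runtso-chats-ets.
aspect: -chats → habitual.
number: ∅ → singular.
voice: -ets → passive.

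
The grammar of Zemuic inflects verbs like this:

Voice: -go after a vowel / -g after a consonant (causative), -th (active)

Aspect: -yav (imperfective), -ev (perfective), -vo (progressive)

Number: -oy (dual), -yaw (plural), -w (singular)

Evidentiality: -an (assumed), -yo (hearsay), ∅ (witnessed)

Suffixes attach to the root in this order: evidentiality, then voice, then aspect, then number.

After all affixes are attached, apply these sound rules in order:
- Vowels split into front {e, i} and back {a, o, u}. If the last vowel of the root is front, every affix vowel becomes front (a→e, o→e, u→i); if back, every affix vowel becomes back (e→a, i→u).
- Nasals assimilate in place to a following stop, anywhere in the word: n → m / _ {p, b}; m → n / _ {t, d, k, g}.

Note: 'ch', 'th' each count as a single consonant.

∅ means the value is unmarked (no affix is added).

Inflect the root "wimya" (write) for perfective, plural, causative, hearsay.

Attach evidentiality hearsay -yo → wimyayo.
Attach voice causative -go (after vowel 'o') → wimyayogo.
Attach aspect perfective -ev → wimyayogoev.
Attach number plural -yaw → wimyayogoevyaw.
Apply vowel harmony: wimyayogoevyaw → wimyayogoavyaw.
Nasal assimilation: no change.

wimyayogoavyaw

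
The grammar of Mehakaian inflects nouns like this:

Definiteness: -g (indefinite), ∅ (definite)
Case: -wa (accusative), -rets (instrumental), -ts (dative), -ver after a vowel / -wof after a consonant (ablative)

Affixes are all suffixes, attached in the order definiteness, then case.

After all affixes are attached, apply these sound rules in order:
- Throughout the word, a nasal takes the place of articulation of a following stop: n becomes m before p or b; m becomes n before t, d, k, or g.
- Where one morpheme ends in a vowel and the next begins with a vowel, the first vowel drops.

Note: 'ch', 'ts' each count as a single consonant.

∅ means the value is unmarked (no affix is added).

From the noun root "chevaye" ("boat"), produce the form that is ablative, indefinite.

Attach definiteness indefinite -g → chevayeg.
Attach case ablative -wof (after consonant 'g') → chevayegwof.
Nasal assimilation: no change.
Vowel deletion: no change.

chevayegwof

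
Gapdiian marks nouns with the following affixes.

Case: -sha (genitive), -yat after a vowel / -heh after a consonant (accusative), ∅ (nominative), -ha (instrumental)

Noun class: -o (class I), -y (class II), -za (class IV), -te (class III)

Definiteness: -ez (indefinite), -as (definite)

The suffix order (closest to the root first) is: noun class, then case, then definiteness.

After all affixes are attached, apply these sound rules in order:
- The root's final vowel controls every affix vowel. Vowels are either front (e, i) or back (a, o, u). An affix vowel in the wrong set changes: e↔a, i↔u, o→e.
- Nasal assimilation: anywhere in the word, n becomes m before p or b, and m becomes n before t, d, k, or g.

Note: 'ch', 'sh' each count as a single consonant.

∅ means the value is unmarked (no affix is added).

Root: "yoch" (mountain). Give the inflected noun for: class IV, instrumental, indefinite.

Attach noun class class IV -za → yochza.
Attach case instrumental -ha → yochzaha.
Attach definiteness indefinite -ez → yochzahaez.
Apply vowel harmony: yochzahaez → yochzahaaz.
Nasal assimilation: no change.

yochzahaaz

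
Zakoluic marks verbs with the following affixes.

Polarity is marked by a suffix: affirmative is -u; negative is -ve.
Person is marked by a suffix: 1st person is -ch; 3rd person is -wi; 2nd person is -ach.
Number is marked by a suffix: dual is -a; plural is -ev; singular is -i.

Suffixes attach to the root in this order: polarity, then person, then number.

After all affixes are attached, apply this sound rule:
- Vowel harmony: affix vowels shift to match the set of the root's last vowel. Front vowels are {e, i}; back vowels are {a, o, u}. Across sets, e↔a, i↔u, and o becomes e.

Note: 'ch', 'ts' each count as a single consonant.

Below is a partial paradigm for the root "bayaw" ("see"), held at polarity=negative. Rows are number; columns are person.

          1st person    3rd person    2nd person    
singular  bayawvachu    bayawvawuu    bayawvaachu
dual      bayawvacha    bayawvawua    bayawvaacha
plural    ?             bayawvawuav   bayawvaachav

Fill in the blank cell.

Attach polarity negative -ve → bayawve.
Attach person 1st person -ch → bayawvech.
Attach number plural -ev → bayawvechev.
Apply vowel harmony: bayawvechev → bayawvachav.

bayawvachav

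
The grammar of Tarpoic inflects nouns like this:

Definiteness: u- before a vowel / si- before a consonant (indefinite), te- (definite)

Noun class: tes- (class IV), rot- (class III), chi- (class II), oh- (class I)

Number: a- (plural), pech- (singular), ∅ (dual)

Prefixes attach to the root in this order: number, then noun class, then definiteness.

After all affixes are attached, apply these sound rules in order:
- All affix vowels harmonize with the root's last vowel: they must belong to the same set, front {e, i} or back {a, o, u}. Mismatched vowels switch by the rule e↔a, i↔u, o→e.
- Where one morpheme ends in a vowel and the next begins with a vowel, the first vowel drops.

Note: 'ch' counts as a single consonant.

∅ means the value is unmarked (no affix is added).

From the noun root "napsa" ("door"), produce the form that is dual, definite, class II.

tachunapsa

number = dual: zero marking, form stays napsa.
Attach noun class class II chi- → chinapsa.
Attach definiteness definite te- → techinapsa.
Apply vowel harmony: techinapsa → tachunapsa.
Vowel deletion: no change.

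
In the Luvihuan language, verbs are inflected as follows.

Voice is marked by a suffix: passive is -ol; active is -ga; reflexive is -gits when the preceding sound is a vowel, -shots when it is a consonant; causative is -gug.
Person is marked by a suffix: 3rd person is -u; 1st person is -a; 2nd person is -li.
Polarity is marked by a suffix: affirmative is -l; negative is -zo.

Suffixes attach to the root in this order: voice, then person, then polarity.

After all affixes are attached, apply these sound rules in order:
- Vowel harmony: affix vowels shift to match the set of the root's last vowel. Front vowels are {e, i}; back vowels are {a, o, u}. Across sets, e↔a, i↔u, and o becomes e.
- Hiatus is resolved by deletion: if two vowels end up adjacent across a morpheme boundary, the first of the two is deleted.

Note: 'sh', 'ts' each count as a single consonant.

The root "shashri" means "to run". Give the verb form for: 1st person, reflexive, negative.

shashrigitseze

Attach voice reflexive -gits (after vowel 'i') → shashrigits.
Attach person 1st person -a → shashrigitsa.
Attach polarity negative -zo → shashrigitsazo.
Apply vowel harmony: shashrigitsazo → shashrigitseze.
Vowel deletion: no change.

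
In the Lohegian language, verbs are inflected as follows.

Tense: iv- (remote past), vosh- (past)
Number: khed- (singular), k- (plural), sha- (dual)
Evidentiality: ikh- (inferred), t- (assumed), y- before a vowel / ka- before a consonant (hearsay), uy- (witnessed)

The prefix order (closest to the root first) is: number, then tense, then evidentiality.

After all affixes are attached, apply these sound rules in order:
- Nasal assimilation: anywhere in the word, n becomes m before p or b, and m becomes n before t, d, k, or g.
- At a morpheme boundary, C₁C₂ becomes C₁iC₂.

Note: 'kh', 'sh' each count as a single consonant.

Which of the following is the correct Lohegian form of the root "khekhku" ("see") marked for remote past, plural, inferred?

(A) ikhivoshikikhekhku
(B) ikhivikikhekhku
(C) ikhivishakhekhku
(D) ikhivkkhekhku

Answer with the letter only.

Attach number plural k- → kkhekhku.
Attach tense remote past iv- → ivkkhekhku.
Attach evidentiality inferred ikh- → ikhivkkhekhku.
Nasal assimilation: no change.
Apply epenthesis: ikhivkkhekhku → ikhivikikhekhku.
So the correct form is ikhivikikhekhku, option (B).
(C) ikhivishakhekhku is wrong: it uses dual instead of plural for number.
(D) ikhivkkhekhku is wrong: it fails to apply the sound rule(s).
(A) ikhivoshikikhekhku is wrong: it uses past instead of remote past for tense.

B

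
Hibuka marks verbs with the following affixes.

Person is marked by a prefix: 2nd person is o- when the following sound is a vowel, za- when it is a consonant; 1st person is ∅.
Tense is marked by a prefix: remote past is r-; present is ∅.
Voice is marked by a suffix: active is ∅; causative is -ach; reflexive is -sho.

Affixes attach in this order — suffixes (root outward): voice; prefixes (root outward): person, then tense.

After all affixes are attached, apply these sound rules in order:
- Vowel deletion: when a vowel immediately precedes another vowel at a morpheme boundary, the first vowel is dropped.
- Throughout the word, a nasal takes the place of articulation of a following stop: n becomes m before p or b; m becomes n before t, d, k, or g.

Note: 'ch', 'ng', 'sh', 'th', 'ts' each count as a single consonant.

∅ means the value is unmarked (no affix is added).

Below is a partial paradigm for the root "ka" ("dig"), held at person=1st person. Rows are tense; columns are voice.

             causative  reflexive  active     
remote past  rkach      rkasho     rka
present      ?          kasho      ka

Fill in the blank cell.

kach

person = 1st person: zero marking, form stays ka.
Attach voice causative -ach → kaach.
tense = present: zero marking, form stays kaach.
Apply vowel deletion: kaach → kach.
Nasal assimilation: no change.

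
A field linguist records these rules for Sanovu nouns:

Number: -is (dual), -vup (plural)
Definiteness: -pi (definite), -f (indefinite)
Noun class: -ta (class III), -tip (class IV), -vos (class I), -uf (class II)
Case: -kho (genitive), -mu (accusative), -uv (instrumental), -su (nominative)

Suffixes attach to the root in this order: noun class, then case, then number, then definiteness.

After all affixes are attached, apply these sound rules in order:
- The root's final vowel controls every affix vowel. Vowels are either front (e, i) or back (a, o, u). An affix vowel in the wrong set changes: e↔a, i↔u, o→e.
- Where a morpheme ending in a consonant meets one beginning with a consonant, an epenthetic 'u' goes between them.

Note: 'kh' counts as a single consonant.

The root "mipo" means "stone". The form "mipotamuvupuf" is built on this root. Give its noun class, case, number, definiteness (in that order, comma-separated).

Segment: mipo-ta-mu-vup-f.
noun class: -ta → class III.
case: -mu → accusative.
number: -vup → plural.
definiteness: -f → indefinite.

class III, accusative, plural, indefinite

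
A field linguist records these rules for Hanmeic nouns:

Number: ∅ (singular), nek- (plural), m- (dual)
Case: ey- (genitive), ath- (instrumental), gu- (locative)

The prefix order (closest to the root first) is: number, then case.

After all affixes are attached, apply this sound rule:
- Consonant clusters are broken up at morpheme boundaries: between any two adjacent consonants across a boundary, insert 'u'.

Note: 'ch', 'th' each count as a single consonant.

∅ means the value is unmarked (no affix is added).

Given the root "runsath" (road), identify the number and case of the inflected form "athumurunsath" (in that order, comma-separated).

dual, instrumental

Segment: ath-m-runsath.
number: m- → dual.
case: ath- → instrumental.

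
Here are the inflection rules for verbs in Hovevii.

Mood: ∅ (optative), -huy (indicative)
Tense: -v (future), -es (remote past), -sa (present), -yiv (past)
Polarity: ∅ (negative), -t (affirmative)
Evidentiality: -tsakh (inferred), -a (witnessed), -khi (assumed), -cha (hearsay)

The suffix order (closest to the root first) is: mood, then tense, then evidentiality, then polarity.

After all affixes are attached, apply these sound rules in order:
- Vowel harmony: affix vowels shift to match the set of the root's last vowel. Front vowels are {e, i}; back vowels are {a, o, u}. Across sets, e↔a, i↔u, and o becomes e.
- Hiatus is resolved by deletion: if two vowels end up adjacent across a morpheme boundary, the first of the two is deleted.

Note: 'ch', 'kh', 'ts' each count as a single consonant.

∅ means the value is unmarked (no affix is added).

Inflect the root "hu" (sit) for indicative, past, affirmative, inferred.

Attach mood indicative -huy → huhuy.
Attach tense past -yiv → huhuyyiv.
Attach evidentiality inferred -tsakh → huhuyyivtsakh.
Attach polarity affirmative -t → huhuyyivtsakht.
Apply vowel harmony: huhuyyivtsakht → huhuyyuvtsakht.
Vowel deletion: no change.

huhuyyuvtsakht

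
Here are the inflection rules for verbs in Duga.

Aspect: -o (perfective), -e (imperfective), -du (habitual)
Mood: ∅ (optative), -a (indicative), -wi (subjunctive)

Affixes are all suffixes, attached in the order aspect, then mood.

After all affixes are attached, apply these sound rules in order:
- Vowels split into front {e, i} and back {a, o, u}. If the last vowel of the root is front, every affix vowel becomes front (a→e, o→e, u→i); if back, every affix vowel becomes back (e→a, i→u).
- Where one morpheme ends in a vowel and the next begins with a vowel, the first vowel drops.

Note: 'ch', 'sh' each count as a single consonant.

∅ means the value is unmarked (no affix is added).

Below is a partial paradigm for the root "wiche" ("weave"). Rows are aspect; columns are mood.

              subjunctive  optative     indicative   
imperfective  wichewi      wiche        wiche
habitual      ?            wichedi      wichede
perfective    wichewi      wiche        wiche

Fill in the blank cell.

Attach aspect habitual -du → wichedu.
Attach mood subjunctive -wi → wicheduwi.
Apply vowel harmony: wicheduwi → wichediwi.
Vowel deletion: no change.

wichediwi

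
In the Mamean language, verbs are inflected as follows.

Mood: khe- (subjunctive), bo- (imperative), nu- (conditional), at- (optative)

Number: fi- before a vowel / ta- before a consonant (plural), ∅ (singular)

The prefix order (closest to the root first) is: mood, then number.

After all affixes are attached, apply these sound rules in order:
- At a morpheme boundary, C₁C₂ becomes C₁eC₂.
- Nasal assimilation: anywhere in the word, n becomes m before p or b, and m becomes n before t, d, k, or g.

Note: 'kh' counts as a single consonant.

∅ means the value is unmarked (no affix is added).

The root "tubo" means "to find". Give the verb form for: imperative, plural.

Attach mood imperative bo- → botubo.
Attach number plural ta- (before consonant 'b') → tabotubo.
Epenthesis: no change.
Nasal assimilation: no change.

tabotubo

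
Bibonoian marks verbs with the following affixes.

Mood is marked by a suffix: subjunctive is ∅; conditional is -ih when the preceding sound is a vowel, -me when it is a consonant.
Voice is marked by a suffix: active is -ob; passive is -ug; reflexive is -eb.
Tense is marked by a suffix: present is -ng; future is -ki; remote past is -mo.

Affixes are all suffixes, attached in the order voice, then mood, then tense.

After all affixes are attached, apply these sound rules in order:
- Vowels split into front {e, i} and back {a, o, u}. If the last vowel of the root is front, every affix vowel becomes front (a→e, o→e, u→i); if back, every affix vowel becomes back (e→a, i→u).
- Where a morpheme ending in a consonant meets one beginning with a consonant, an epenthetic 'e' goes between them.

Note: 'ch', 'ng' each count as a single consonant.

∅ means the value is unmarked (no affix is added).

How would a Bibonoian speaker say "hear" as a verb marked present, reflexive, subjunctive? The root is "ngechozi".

ngechoziebeng

Attach voice reflexive -eb → ngechozieb.
mood = subjunctive: zero marking, form stays ngechozieb.
Attach tense present -ng → ngechoziebng.
Vowel harmony: no change.
Apply epenthesis: ngechoziebng → ngechoziebeng.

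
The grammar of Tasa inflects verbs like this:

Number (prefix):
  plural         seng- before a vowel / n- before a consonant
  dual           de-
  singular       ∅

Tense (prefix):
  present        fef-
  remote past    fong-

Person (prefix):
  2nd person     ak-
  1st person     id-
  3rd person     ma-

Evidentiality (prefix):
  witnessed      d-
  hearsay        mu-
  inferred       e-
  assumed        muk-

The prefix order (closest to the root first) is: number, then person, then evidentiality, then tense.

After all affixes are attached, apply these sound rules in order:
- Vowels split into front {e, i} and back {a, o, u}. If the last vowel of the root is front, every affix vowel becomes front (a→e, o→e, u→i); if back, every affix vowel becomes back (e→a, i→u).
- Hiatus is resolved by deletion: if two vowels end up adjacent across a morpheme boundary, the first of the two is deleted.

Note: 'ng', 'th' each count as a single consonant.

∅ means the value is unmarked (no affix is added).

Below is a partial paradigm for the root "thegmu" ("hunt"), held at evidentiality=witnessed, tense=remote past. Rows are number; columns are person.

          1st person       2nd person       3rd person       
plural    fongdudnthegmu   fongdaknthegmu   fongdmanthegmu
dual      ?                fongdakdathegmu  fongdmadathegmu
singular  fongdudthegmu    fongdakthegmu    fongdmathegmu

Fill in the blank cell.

Attach number dual de- → dethegmu.
Attach person 1st person id- → iddethegmu.
Attach evidentiality witnessed d- → diddethegmu.
Attach tense remote past fong- → fongdiddethegmu.
Apply vowel harmony: fongdiddethegmu → fongduddathegmu.
Vowel deletion: no change.

fongduddathegmu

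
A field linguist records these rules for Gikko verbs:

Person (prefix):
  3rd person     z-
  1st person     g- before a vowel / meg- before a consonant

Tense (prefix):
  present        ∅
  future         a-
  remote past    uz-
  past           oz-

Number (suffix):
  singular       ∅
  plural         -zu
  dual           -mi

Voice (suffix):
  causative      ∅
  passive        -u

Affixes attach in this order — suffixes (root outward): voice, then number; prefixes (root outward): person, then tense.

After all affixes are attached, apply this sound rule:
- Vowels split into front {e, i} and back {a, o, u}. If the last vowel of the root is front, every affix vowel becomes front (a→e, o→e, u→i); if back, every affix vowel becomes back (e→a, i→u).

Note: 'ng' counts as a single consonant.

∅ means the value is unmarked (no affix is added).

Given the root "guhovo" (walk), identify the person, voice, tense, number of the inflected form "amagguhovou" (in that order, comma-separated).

Segment: a-meg-guhovo-u.
person: g/meg- → 1st person.
voice: -u → passive.
tense: a- → future.
number: ∅ → singular.

1st person, passive, future, singular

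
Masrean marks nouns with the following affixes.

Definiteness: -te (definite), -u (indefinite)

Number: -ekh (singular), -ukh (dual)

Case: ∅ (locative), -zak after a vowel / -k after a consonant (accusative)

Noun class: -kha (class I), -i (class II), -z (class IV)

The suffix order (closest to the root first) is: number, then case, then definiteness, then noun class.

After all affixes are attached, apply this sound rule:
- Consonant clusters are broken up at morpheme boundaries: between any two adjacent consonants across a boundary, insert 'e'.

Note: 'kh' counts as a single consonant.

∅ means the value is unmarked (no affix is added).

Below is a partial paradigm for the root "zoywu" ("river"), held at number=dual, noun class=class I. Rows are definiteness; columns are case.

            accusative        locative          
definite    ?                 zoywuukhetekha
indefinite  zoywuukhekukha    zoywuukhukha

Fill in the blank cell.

zoywuukheketekha

Attach number dual -ukh → zoywuukh.
Attach case accusative -k (after consonant 'kh') → zoywuukhk.
Attach definiteness definite -te → zoywuukhkte.
Attach noun class class I -kha → zoywuukhktekha.
Apply epenthesis: zoywuukhktekha → zoywuukheketekha.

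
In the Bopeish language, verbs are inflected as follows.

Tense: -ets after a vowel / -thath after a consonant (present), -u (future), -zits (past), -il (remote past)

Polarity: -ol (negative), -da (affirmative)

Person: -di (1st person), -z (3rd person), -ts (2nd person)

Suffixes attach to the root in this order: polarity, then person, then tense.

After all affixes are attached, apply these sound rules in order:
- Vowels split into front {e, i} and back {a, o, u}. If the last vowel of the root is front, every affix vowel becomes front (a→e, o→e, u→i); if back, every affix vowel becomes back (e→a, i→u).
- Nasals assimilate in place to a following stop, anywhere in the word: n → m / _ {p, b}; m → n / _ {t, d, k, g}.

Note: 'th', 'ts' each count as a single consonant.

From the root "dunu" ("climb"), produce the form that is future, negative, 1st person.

dunuolduu

Attach polarity negative -ol → dunuol.
Attach person 1st person -di → dunuoldi.
Attach tense future -u → dunuoldiu.
Apply vowel harmony: dunuoldiu → dunuolduu.
Nasal assimilation: no change.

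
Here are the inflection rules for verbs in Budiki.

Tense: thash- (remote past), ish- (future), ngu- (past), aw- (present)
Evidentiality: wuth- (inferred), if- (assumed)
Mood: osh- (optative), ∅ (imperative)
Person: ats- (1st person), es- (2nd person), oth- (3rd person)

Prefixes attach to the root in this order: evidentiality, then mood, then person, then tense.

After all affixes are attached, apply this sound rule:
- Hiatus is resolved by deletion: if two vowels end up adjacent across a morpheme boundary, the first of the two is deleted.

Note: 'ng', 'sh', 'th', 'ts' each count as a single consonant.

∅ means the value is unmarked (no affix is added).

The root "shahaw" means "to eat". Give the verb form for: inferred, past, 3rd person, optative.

ngothoshwuthshahaw

Attach evidentiality inferred wuth- → wuthshahaw.
Attach mood optative osh- → oshwuthshahaw.
Attach person 3rd person oth- → othoshwuthshahaw.
Attach tense past ngu- → nguothoshwuthshahaw.
Apply vowel deletion: nguothoshwuthshahaw → ngothoshwuthshahaw.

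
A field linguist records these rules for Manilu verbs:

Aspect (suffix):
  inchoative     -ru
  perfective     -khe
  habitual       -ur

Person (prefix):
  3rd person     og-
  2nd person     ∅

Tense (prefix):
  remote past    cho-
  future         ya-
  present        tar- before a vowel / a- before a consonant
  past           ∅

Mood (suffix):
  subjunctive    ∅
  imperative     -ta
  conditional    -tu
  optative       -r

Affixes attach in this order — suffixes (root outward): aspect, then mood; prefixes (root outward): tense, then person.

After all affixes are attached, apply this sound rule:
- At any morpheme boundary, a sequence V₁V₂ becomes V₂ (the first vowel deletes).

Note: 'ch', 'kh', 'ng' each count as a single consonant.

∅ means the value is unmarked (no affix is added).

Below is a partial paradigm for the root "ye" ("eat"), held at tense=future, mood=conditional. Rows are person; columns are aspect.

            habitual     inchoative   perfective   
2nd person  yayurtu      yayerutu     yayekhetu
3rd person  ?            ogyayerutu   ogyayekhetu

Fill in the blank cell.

ogyayurtu

Attach tense future ya- → yaye.
Attach aspect habitual -ur → yayeur.
Attach mood conditional -tu → yayeurtu.
Attach person 3rd person og- → ogyayeurtu.
Apply vowel deletion: ogyayeurtu → ogyayurtu.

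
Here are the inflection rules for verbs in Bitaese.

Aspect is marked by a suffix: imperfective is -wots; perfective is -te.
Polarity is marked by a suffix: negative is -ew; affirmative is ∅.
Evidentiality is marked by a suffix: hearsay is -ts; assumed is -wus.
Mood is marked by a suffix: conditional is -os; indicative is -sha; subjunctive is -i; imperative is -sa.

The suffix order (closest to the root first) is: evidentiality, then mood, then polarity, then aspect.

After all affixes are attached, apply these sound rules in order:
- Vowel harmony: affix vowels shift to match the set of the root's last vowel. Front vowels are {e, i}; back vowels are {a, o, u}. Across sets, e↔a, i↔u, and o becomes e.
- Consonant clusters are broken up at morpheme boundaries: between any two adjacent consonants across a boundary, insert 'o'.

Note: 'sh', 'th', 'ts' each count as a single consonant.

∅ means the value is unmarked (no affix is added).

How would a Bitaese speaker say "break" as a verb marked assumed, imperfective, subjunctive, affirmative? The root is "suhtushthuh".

Attach evidentiality assumed -wus → suhtushthuhwus.
Attach mood subjunctive -i → suhtushthuhwusi.
polarity = affirmative: zero marking, form stays suhtushthuhwusi.
Attach aspect imperfective -wots → suhtushthuhwusiwots.
Apply vowel harmony: suhtushthuhwusiwots → suhtushthuhwusuwots.
Apply epenthesis: suhtushthuhwusuwots → suhtushthuhowusuwots.

suhtushthuhowusuwots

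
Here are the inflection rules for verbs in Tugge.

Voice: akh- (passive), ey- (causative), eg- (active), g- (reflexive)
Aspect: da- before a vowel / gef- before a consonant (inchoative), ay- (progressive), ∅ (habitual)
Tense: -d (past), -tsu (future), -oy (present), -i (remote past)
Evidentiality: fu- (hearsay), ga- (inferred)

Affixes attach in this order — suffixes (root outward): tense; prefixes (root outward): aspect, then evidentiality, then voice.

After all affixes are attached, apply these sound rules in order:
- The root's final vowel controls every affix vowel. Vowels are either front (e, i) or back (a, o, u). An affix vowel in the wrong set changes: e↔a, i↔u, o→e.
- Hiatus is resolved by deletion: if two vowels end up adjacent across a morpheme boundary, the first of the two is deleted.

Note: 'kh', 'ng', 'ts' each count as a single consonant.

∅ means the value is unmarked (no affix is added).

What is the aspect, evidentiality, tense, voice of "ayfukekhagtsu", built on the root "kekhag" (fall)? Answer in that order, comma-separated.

habitual, hearsay, future, causative

Segment: ey-fu-kekhag-tsu.
aspect: ∅ → habitual.
evidentiality: fu- → hearsay.
tense: -tsu → future.
voice: ey- → causative.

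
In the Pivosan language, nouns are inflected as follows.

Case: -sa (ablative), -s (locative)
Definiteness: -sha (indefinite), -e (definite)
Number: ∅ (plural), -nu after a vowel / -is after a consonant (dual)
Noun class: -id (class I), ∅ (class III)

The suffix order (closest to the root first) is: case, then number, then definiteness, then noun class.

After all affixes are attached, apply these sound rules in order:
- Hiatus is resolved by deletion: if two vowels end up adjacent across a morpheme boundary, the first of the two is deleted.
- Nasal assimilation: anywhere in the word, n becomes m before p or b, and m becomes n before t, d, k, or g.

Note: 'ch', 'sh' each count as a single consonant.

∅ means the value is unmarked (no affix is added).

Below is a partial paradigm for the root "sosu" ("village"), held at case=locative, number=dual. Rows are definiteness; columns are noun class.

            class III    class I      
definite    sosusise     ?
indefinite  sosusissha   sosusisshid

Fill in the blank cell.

Attach case locative -s → sosus.
Attach number dual -is (after consonant 's') → sosusis.
Attach definiteness definite -e → sosusise.
Attach noun class class I -id → sosusiseid.
Apply vowel deletion: sosusiseid → sosusisid.
Nasal assimilation: no change.

sosusisid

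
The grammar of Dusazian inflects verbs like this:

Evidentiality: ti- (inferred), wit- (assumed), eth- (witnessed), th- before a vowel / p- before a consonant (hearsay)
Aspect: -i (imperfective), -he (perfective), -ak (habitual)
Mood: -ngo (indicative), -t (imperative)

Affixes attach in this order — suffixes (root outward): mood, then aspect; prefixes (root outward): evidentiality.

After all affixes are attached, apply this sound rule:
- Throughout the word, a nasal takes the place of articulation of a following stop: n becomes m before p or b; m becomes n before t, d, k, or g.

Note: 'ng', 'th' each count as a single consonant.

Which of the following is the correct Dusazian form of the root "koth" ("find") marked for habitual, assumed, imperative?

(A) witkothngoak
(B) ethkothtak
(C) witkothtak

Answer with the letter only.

C

Attach mood imperative -t → kotht.
Attach evidentiality assumed wit- → witkotht.
Attach aspect habitual -ak → witkothtak.
Nasal assimilation: no change.
So the correct form is witkothtak, option (C).
(A) witkothngoak is wrong: it uses indicative instead of imperative for mood.
(B) ethkothtak is wrong: it uses witnessed instead of assumed for evidentiality.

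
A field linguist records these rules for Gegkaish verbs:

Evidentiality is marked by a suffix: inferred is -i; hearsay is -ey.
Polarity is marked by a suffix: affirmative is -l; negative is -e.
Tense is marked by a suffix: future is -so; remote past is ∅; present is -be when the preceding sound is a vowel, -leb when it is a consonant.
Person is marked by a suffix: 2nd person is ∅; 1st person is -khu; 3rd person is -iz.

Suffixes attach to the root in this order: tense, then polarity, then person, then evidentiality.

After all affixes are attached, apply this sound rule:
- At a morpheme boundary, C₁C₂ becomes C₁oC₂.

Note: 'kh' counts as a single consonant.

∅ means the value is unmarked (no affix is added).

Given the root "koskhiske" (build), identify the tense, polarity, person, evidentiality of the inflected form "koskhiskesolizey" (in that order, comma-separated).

future, affirmative, 3rd person, hearsay

Segment: koskhiske-so-l-iz-ey.
tense: -so → future.
polarity: -l → affirmative.
person: -iz → 3rd person.
evidentiality: -ey → hearsay.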